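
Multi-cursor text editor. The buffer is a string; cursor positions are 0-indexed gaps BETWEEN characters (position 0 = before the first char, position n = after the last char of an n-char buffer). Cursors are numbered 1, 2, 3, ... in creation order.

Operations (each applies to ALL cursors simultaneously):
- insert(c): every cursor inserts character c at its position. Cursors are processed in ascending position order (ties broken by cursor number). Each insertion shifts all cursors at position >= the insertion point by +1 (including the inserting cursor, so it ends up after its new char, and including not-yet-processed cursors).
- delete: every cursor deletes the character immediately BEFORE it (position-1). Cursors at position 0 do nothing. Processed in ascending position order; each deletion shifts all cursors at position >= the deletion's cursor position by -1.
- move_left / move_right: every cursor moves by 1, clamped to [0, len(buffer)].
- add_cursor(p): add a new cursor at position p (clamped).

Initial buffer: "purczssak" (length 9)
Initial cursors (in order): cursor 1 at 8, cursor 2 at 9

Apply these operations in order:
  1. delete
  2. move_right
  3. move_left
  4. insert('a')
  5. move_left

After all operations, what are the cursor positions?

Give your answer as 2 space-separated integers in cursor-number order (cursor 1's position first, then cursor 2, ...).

Answer: 7 7

Derivation:
After op 1 (delete): buffer="purczss" (len 7), cursors c1@7 c2@7, authorship .......
After op 2 (move_right): buffer="purczss" (len 7), cursors c1@7 c2@7, authorship .......
After op 3 (move_left): buffer="purczss" (len 7), cursors c1@6 c2@6, authorship .......
After op 4 (insert('a')): buffer="purczsaas" (len 9), cursors c1@8 c2@8, authorship ......12.
After op 5 (move_left): buffer="purczsaas" (len 9), cursors c1@7 c2@7, authorship ......12.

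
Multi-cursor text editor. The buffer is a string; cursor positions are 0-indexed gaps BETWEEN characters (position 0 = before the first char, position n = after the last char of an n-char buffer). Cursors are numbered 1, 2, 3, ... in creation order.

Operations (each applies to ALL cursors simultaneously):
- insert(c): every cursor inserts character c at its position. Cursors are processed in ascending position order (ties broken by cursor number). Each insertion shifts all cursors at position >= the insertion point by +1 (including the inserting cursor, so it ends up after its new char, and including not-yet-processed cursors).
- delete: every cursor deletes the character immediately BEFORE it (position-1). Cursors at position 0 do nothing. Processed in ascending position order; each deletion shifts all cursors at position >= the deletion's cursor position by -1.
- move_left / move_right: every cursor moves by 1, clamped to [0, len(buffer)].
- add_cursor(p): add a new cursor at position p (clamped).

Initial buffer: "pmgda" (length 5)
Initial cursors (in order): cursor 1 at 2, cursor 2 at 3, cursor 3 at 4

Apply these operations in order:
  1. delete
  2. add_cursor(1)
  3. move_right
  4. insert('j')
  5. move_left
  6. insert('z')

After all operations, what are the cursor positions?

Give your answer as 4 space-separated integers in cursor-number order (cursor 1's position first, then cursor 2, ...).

After op 1 (delete): buffer="pa" (len 2), cursors c1@1 c2@1 c3@1, authorship ..
After op 2 (add_cursor(1)): buffer="pa" (len 2), cursors c1@1 c2@1 c3@1 c4@1, authorship ..
After op 3 (move_right): buffer="pa" (len 2), cursors c1@2 c2@2 c3@2 c4@2, authorship ..
After op 4 (insert('j')): buffer="pajjjj" (len 6), cursors c1@6 c2@6 c3@6 c4@6, authorship ..1234
After op 5 (move_left): buffer="pajjjj" (len 6), cursors c1@5 c2@5 c3@5 c4@5, authorship ..1234
After op 6 (insert('z')): buffer="pajjjzzzzj" (len 10), cursors c1@9 c2@9 c3@9 c4@9, authorship ..12312344

Answer: 9 9 9 9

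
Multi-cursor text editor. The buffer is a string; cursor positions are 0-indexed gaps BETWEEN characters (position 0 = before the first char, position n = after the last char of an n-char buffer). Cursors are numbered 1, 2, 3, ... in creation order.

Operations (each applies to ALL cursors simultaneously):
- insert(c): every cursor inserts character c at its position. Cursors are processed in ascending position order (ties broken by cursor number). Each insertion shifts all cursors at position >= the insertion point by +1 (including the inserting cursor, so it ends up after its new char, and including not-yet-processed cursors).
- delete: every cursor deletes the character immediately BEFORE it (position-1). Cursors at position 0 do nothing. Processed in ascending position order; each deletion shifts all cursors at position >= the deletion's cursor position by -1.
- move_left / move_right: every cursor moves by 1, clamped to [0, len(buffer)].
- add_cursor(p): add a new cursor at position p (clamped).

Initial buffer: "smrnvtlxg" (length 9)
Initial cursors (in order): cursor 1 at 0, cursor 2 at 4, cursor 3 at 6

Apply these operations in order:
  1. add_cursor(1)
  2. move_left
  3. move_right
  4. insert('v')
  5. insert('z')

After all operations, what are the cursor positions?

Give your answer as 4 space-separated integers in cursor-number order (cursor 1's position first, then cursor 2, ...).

After op 1 (add_cursor(1)): buffer="smrnvtlxg" (len 9), cursors c1@0 c4@1 c2@4 c3@6, authorship .........
After op 2 (move_left): buffer="smrnvtlxg" (len 9), cursors c1@0 c4@0 c2@3 c3@5, authorship .........
After op 3 (move_right): buffer="smrnvtlxg" (len 9), cursors c1@1 c4@1 c2@4 c3@6, authorship .........
After op 4 (insert('v')): buffer="svvmrnvvtvlxg" (len 13), cursors c1@3 c4@3 c2@7 c3@10, authorship .14...2..3...
After op 5 (insert('z')): buffer="svvzzmrnvzvtvzlxg" (len 17), cursors c1@5 c4@5 c2@10 c3@14, authorship .1414...22..33...

Answer: 5 10 14 5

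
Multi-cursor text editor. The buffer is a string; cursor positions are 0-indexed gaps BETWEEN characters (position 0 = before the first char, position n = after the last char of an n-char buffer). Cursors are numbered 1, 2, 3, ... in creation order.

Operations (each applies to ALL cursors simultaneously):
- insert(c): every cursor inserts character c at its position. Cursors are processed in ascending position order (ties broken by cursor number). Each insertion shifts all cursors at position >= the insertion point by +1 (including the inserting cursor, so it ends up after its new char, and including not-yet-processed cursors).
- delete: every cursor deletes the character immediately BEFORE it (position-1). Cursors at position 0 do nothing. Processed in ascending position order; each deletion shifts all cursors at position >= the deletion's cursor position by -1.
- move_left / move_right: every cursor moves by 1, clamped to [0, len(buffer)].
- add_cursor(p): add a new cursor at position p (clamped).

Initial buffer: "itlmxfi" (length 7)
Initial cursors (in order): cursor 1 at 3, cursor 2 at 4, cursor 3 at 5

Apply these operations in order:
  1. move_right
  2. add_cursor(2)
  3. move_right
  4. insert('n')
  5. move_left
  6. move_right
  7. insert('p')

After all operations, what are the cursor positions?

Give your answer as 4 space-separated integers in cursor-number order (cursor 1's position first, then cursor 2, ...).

After op 1 (move_right): buffer="itlmxfi" (len 7), cursors c1@4 c2@5 c3@6, authorship .......
After op 2 (add_cursor(2)): buffer="itlmxfi" (len 7), cursors c4@2 c1@4 c2@5 c3@6, authorship .......
After op 3 (move_right): buffer="itlmxfi" (len 7), cursors c4@3 c1@5 c2@6 c3@7, authorship .......
After op 4 (insert('n')): buffer="itlnmxnfnin" (len 11), cursors c4@4 c1@7 c2@9 c3@11, authorship ...4..1.2.3
After op 5 (move_left): buffer="itlnmxnfnin" (len 11), cursors c4@3 c1@6 c2@8 c3@10, authorship ...4..1.2.3
After op 6 (move_right): buffer="itlnmxnfnin" (len 11), cursors c4@4 c1@7 c2@9 c3@11, authorship ...4..1.2.3
After op 7 (insert('p')): buffer="itlnpmxnpfnpinp" (len 15), cursors c4@5 c1@9 c2@12 c3@15, authorship ...44..11.22.33

Answer: 9 12 15 5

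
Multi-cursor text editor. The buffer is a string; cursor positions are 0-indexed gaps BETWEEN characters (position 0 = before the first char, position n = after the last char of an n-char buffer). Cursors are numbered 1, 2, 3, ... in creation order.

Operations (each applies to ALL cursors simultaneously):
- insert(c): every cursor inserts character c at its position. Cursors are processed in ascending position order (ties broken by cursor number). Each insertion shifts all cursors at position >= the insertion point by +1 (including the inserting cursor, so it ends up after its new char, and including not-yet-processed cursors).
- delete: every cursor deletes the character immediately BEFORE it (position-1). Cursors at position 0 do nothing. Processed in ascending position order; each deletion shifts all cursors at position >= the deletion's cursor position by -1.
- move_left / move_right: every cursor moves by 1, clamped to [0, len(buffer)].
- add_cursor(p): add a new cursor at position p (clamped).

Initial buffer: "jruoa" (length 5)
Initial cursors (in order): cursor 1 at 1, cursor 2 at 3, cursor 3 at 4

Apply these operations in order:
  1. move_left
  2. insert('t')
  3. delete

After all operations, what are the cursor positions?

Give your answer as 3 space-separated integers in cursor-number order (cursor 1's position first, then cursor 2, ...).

Answer: 0 2 3

Derivation:
After op 1 (move_left): buffer="jruoa" (len 5), cursors c1@0 c2@2 c3@3, authorship .....
After op 2 (insert('t')): buffer="tjrtutoa" (len 8), cursors c1@1 c2@4 c3@6, authorship 1..2.3..
After op 3 (delete): buffer="jruoa" (len 5), cursors c1@0 c2@2 c3@3, authorship .....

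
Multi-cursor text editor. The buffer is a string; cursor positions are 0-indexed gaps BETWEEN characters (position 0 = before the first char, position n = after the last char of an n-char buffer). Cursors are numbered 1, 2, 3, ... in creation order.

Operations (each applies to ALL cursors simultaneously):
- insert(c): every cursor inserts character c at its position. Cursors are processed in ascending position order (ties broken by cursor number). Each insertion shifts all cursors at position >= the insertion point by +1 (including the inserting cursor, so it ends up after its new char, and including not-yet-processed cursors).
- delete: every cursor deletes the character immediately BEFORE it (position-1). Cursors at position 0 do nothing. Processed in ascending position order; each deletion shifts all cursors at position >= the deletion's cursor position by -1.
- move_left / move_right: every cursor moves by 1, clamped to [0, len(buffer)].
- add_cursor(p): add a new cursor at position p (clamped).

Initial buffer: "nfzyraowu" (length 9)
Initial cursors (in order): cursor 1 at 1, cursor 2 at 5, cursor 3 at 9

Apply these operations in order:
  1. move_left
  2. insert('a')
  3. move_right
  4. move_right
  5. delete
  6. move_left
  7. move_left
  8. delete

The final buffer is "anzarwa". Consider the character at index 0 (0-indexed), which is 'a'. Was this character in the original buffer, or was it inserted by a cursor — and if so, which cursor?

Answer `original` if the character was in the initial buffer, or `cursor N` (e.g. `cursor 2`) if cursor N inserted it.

Answer: cursor 1

Derivation:
After op 1 (move_left): buffer="nfzyraowu" (len 9), cursors c1@0 c2@4 c3@8, authorship .........
After op 2 (insert('a')): buffer="anfzyaraowau" (len 12), cursors c1@1 c2@6 c3@11, authorship 1....2....3.
After op 3 (move_right): buffer="anfzyaraowau" (len 12), cursors c1@2 c2@7 c3@12, authorship 1....2....3.
After op 4 (move_right): buffer="anfzyaraowau" (len 12), cursors c1@3 c2@8 c3@12, authorship 1....2....3.
After op 5 (delete): buffer="anzyarowa" (len 9), cursors c1@2 c2@6 c3@9, authorship 1...2...3
After op 6 (move_left): buffer="anzyarowa" (len 9), cursors c1@1 c2@5 c3@8, authorship 1...2...3
After op 7 (move_left): buffer="anzyarowa" (len 9), cursors c1@0 c2@4 c3@7, authorship 1...2...3
After op 8 (delete): buffer="anzarwa" (len 7), cursors c1@0 c2@3 c3@5, authorship 1..2..3
Authorship (.=original, N=cursor N): 1 . . 2 . . 3
Index 0: author = 1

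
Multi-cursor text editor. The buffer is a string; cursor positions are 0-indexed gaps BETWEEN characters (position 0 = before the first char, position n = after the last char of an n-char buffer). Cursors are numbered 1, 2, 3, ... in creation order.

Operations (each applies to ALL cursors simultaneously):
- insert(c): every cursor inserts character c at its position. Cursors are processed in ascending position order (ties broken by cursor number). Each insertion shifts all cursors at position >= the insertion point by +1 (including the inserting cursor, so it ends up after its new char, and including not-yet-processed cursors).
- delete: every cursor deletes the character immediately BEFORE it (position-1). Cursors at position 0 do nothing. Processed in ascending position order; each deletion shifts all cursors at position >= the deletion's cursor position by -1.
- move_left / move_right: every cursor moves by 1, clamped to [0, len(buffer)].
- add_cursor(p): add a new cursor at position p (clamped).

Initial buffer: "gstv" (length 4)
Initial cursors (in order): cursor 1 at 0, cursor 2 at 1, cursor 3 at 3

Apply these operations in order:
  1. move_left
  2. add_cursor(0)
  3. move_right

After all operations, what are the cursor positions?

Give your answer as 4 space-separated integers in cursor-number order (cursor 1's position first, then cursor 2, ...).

After op 1 (move_left): buffer="gstv" (len 4), cursors c1@0 c2@0 c3@2, authorship ....
After op 2 (add_cursor(0)): buffer="gstv" (len 4), cursors c1@0 c2@0 c4@0 c3@2, authorship ....
After op 3 (move_right): buffer="gstv" (len 4), cursors c1@1 c2@1 c4@1 c3@3, authorship ....

Answer: 1 1 3 1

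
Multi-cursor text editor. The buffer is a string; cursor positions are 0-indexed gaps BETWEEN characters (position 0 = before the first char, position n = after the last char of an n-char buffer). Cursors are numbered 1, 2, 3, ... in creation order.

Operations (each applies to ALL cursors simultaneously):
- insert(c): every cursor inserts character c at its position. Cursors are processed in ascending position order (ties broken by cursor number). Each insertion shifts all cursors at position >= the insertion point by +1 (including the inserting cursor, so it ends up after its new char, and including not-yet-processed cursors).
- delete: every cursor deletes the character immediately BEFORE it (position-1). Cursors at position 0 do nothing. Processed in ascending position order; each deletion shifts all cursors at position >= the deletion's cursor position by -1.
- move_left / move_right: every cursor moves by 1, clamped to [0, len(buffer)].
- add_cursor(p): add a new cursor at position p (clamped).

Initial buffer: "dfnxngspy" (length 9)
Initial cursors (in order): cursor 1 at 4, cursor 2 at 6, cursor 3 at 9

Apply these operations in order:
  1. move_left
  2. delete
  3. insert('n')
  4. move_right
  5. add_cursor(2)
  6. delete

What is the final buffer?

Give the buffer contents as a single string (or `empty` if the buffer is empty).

Answer: dnnsn

Derivation:
After op 1 (move_left): buffer="dfnxngspy" (len 9), cursors c1@3 c2@5 c3@8, authorship .........
After op 2 (delete): buffer="dfxgsy" (len 6), cursors c1@2 c2@3 c3@5, authorship ......
After op 3 (insert('n')): buffer="dfnxngsny" (len 9), cursors c1@3 c2@5 c3@8, authorship ..1.2..3.
After op 4 (move_right): buffer="dfnxngsny" (len 9), cursors c1@4 c2@6 c3@9, authorship ..1.2..3.
After op 5 (add_cursor(2)): buffer="dfnxngsny" (len 9), cursors c4@2 c1@4 c2@6 c3@9, authorship ..1.2..3.
After op 6 (delete): buffer="dnnsn" (len 5), cursors c4@1 c1@2 c2@3 c3@5, authorship .12.3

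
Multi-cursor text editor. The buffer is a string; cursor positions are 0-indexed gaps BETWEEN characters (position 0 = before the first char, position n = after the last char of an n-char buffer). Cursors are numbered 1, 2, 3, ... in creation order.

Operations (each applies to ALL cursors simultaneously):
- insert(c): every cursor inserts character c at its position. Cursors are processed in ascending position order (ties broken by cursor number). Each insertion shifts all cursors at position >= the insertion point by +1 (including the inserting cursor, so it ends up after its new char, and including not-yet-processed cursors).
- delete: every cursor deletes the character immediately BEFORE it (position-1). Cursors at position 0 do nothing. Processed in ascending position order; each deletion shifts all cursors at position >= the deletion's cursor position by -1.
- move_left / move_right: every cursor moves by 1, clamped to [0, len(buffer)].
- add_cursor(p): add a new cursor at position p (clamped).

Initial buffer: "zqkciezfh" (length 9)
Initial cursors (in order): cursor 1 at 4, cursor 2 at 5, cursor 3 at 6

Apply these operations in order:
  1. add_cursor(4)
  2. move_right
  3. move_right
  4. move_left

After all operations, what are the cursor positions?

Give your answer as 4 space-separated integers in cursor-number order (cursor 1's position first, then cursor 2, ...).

After op 1 (add_cursor(4)): buffer="zqkciezfh" (len 9), cursors c1@4 c4@4 c2@5 c3@6, authorship .........
After op 2 (move_right): buffer="zqkciezfh" (len 9), cursors c1@5 c4@5 c2@6 c3@7, authorship .........
After op 3 (move_right): buffer="zqkciezfh" (len 9), cursors c1@6 c4@6 c2@7 c3@8, authorship .........
After op 4 (move_left): buffer="zqkciezfh" (len 9), cursors c1@5 c4@5 c2@6 c3@7, authorship .........

Answer: 5 6 7 5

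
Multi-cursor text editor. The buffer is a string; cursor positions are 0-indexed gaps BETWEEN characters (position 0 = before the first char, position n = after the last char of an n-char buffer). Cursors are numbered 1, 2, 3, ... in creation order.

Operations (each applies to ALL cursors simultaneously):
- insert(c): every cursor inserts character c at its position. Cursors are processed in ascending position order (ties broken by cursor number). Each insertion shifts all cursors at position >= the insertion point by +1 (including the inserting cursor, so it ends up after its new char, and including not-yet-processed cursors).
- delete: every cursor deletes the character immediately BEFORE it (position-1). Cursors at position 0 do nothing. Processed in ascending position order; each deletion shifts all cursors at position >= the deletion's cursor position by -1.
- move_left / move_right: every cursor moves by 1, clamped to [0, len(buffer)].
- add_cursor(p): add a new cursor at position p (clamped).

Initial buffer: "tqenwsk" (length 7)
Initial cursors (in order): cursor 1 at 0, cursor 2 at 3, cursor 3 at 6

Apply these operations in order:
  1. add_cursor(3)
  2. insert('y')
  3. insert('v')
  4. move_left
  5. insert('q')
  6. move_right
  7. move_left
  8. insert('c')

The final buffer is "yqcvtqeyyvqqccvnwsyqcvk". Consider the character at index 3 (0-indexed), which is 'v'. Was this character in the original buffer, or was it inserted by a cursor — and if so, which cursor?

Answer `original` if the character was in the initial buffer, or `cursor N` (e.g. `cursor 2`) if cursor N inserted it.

After op 1 (add_cursor(3)): buffer="tqenwsk" (len 7), cursors c1@0 c2@3 c4@3 c3@6, authorship .......
After op 2 (insert('y')): buffer="ytqeyynwsyk" (len 11), cursors c1@1 c2@6 c4@6 c3@10, authorship 1...24...3.
After op 3 (insert('v')): buffer="yvtqeyyvvnwsyvk" (len 15), cursors c1@2 c2@9 c4@9 c3@14, authorship 11...2424...33.
After op 4 (move_left): buffer="yvtqeyyvvnwsyvk" (len 15), cursors c1@1 c2@8 c4@8 c3@13, authorship 11...2424...33.
After op 5 (insert('q')): buffer="yqvtqeyyvqqvnwsyqvk" (len 19), cursors c1@2 c2@11 c4@11 c3@17, authorship 111...242244...333.
After op 6 (move_right): buffer="yqvtqeyyvqqvnwsyqvk" (len 19), cursors c1@3 c2@12 c4@12 c3@18, authorship 111...242244...333.
After op 7 (move_left): buffer="yqvtqeyyvqqvnwsyqvk" (len 19), cursors c1@2 c2@11 c4@11 c3@17, authorship 111...242244...333.
After op 8 (insert('c')): buffer="yqcvtqeyyvqqccvnwsyqcvk" (len 23), cursors c1@3 c2@14 c4@14 c3@21, authorship 1111...24224244...3333.
Authorship (.=original, N=cursor N): 1 1 1 1 . . . 2 4 2 2 4 2 4 4 . . . 3 3 3 3 .
Index 3: author = 1

Answer: cursor 1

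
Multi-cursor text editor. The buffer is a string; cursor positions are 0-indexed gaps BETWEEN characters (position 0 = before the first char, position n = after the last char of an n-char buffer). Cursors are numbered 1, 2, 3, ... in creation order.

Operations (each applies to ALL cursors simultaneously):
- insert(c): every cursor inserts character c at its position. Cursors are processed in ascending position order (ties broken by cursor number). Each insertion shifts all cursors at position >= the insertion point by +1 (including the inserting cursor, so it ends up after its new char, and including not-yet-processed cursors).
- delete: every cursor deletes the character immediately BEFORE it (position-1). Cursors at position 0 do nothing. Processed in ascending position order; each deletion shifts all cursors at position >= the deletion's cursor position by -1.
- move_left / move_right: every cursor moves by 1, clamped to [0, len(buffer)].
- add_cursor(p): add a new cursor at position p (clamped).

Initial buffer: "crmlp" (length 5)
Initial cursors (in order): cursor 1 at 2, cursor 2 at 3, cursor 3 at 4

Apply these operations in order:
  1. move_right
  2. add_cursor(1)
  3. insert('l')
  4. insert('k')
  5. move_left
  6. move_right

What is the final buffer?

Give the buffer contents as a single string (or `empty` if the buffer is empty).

Answer: clkrmlkllkplk

Derivation:
After op 1 (move_right): buffer="crmlp" (len 5), cursors c1@3 c2@4 c3@5, authorship .....
After op 2 (add_cursor(1)): buffer="crmlp" (len 5), cursors c4@1 c1@3 c2@4 c3@5, authorship .....
After op 3 (insert('l')): buffer="clrmlllpl" (len 9), cursors c4@2 c1@5 c2@7 c3@9, authorship .4..1.2.3
After op 4 (insert('k')): buffer="clkrmlkllkplk" (len 13), cursors c4@3 c1@7 c2@10 c3@13, authorship .44..11.22.33
After op 5 (move_left): buffer="clkrmlkllkplk" (len 13), cursors c4@2 c1@6 c2@9 c3@12, authorship .44..11.22.33
After op 6 (move_right): buffer="clkrmlkllkplk" (len 13), cursors c4@3 c1@7 c2@10 c3@13, authorship .44..11.22.33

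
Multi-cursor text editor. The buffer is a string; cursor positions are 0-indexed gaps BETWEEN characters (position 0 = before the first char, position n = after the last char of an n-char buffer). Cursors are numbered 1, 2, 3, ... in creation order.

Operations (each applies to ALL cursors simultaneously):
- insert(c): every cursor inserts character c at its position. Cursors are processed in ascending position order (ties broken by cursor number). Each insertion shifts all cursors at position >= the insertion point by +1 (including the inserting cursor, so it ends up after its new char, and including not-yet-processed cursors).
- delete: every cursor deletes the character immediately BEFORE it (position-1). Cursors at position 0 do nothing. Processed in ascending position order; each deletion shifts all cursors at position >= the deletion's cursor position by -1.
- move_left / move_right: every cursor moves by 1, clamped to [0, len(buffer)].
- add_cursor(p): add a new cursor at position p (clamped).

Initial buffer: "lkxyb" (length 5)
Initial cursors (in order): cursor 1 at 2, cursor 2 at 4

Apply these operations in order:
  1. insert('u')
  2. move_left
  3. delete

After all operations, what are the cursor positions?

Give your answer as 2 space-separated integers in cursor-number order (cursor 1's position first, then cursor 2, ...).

After op 1 (insert('u')): buffer="lkuxyub" (len 7), cursors c1@3 c2@6, authorship ..1..2.
After op 2 (move_left): buffer="lkuxyub" (len 7), cursors c1@2 c2@5, authorship ..1..2.
After op 3 (delete): buffer="luxub" (len 5), cursors c1@1 c2@3, authorship .1.2.

Answer: 1 3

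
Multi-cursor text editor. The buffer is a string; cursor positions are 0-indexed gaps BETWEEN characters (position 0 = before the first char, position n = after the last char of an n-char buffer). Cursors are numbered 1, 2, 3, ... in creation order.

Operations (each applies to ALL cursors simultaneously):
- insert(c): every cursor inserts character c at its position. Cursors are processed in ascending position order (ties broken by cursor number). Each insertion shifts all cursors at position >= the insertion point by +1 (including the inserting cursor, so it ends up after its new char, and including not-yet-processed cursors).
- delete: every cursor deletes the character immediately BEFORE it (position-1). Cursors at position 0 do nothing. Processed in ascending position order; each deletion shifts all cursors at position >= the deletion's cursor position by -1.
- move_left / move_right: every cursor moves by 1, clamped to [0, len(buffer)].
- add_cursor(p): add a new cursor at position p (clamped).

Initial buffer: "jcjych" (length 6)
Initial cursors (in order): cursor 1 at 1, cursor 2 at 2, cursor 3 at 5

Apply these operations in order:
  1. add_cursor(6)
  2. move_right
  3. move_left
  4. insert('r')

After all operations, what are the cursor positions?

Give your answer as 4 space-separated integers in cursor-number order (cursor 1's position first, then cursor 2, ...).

Answer: 2 4 9 9

Derivation:
After op 1 (add_cursor(6)): buffer="jcjych" (len 6), cursors c1@1 c2@2 c3@5 c4@6, authorship ......
After op 2 (move_right): buffer="jcjych" (len 6), cursors c1@2 c2@3 c3@6 c4@6, authorship ......
After op 3 (move_left): buffer="jcjych" (len 6), cursors c1@1 c2@2 c3@5 c4@5, authorship ......
After op 4 (insert('r')): buffer="jrcrjycrrh" (len 10), cursors c1@2 c2@4 c3@9 c4@9, authorship .1.2...34.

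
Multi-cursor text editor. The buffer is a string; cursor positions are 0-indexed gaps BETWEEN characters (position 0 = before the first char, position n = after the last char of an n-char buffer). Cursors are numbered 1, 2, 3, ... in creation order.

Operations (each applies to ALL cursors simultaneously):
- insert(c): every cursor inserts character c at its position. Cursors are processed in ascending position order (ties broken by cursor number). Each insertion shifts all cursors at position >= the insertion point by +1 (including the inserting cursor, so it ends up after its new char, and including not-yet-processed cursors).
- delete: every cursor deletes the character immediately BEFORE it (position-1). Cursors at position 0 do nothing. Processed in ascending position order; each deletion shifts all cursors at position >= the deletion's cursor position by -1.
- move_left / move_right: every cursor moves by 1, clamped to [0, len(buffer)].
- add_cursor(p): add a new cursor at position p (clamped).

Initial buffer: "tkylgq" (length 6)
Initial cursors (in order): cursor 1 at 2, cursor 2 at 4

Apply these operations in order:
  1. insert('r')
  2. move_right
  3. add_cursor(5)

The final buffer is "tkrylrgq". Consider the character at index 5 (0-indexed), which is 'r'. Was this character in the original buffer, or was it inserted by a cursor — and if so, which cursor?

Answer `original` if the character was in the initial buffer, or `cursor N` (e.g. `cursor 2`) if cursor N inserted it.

Answer: cursor 2

Derivation:
After op 1 (insert('r')): buffer="tkrylrgq" (len 8), cursors c1@3 c2@6, authorship ..1..2..
After op 2 (move_right): buffer="tkrylrgq" (len 8), cursors c1@4 c2@7, authorship ..1..2..
After op 3 (add_cursor(5)): buffer="tkrylrgq" (len 8), cursors c1@4 c3@5 c2@7, authorship ..1..2..
Authorship (.=original, N=cursor N): . . 1 . . 2 . .
Index 5: author = 2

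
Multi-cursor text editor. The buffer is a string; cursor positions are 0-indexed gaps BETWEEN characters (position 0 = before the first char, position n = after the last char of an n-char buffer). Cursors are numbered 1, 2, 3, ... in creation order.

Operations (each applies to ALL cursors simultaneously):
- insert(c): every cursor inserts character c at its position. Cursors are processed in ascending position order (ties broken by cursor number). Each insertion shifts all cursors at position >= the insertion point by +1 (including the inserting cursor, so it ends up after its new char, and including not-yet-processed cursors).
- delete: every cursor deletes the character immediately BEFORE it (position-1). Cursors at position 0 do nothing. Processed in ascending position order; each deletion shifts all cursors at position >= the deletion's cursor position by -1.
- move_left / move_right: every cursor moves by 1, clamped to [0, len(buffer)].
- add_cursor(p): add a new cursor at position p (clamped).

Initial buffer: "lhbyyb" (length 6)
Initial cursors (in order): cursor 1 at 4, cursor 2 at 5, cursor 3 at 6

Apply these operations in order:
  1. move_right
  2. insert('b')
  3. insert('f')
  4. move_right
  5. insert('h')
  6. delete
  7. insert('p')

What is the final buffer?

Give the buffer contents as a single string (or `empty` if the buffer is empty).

After op 1 (move_right): buffer="lhbyyb" (len 6), cursors c1@5 c2@6 c3@6, authorship ......
After op 2 (insert('b')): buffer="lhbyybbbb" (len 9), cursors c1@6 c2@9 c3@9, authorship .....1.23
After op 3 (insert('f')): buffer="lhbyybfbbbff" (len 12), cursors c1@7 c2@12 c3@12, authorship .....11.2323
After op 4 (move_right): buffer="lhbyybfbbbff" (len 12), cursors c1@8 c2@12 c3@12, authorship .....11.2323
After op 5 (insert('h')): buffer="lhbyybfbhbbffhh" (len 15), cursors c1@9 c2@15 c3@15, authorship .....11.1232323
After op 6 (delete): buffer="lhbyybfbbbff" (len 12), cursors c1@8 c2@12 c3@12, authorship .....11.2323
After op 7 (insert('p')): buffer="lhbyybfbpbbffpp" (len 15), cursors c1@9 c2@15 c3@15, authorship .....11.1232323

Answer: lhbyybfbpbbffpp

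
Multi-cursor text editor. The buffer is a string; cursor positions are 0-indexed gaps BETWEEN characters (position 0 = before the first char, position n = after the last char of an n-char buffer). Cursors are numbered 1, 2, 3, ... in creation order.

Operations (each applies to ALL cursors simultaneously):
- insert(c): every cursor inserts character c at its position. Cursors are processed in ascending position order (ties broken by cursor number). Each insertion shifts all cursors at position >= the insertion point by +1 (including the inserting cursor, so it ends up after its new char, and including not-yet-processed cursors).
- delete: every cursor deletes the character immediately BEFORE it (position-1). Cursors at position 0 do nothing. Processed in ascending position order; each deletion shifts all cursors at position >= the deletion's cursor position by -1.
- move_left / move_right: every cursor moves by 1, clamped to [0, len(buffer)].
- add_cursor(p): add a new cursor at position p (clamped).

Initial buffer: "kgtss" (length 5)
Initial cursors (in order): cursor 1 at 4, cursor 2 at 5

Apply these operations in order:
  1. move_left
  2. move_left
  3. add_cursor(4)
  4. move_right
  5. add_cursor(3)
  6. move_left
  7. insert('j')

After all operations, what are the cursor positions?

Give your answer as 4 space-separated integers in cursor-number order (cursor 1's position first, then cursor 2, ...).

After op 1 (move_left): buffer="kgtss" (len 5), cursors c1@3 c2@4, authorship .....
After op 2 (move_left): buffer="kgtss" (len 5), cursors c1@2 c2@3, authorship .....
After op 3 (add_cursor(4)): buffer="kgtss" (len 5), cursors c1@2 c2@3 c3@4, authorship .....
After op 4 (move_right): buffer="kgtss" (len 5), cursors c1@3 c2@4 c3@5, authorship .....
After op 5 (add_cursor(3)): buffer="kgtss" (len 5), cursors c1@3 c4@3 c2@4 c3@5, authorship .....
After op 6 (move_left): buffer="kgtss" (len 5), cursors c1@2 c4@2 c2@3 c3@4, authorship .....
After op 7 (insert('j')): buffer="kgjjtjsjs" (len 9), cursors c1@4 c4@4 c2@6 c3@8, authorship ..14.2.3.

Answer: 4 6 8 4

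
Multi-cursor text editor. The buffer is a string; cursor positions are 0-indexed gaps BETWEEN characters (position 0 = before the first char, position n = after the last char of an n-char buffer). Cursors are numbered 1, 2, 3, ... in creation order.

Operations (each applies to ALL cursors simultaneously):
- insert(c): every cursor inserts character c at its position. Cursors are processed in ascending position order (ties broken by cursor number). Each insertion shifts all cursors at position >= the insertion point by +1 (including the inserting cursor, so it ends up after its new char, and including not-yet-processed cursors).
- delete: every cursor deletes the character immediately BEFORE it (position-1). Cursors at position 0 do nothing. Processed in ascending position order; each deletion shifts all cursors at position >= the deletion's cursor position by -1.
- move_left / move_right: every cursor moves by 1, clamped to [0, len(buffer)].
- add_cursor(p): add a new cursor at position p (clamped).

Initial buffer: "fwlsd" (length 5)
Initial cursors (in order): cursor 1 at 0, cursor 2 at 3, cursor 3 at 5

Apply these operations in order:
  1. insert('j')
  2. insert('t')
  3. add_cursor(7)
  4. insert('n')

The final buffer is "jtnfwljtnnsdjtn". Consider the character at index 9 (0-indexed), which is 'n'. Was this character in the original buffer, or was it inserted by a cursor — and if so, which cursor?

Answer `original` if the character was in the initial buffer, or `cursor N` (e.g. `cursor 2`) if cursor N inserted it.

Answer: cursor 4

Derivation:
After op 1 (insert('j')): buffer="jfwljsdj" (len 8), cursors c1@1 c2@5 c3@8, authorship 1...2..3
After op 2 (insert('t')): buffer="jtfwljtsdjt" (len 11), cursors c1@2 c2@7 c3@11, authorship 11...22..33
After op 3 (add_cursor(7)): buffer="jtfwljtsdjt" (len 11), cursors c1@2 c2@7 c4@7 c3@11, authorship 11...22..33
After op 4 (insert('n')): buffer="jtnfwljtnnsdjtn" (len 15), cursors c1@3 c2@10 c4@10 c3@15, authorship 111...2224..333
Authorship (.=original, N=cursor N): 1 1 1 . . . 2 2 2 4 . . 3 3 3
Index 9: author = 4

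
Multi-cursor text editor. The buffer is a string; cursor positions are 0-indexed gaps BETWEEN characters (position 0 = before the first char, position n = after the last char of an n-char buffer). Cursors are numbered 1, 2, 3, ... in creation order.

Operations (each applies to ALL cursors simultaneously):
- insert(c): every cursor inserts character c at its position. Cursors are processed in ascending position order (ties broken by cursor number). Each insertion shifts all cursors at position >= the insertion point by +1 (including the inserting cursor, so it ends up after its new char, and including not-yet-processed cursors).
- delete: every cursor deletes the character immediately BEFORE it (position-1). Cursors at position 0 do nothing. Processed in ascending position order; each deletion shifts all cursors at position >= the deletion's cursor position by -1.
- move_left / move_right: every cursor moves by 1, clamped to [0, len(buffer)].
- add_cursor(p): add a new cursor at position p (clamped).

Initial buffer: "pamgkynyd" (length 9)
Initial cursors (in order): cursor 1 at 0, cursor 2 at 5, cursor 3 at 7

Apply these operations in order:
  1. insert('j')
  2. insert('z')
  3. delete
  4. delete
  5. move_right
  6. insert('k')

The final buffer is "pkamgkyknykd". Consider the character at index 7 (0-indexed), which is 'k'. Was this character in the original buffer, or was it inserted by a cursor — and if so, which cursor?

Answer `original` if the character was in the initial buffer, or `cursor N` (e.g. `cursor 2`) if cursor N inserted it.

After op 1 (insert('j')): buffer="jpamgkjynjyd" (len 12), cursors c1@1 c2@7 c3@10, authorship 1.....2..3..
After op 2 (insert('z')): buffer="jzpamgkjzynjzyd" (len 15), cursors c1@2 c2@9 c3@13, authorship 11.....22..33..
After op 3 (delete): buffer="jpamgkjynjyd" (len 12), cursors c1@1 c2@7 c3@10, authorship 1.....2..3..
After op 4 (delete): buffer="pamgkynyd" (len 9), cursors c1@0 c2@5 c3@7, authorship .........
After op 5 (move_right): buffer="pamgkynyd" (len 9), cursors c1@1 c2@6 c3@8, authorship .........
After op 6 (insert('k')): buffer="pkamgkyknykd" (len 12), cursors c1@2 c2@8 c3@11, authorship .1.....2..3.
Authorship (.=original, N=cursor N): . 1 . . . . . 2 . . 3 .
Index 7: author = 2

Answer: cursor 2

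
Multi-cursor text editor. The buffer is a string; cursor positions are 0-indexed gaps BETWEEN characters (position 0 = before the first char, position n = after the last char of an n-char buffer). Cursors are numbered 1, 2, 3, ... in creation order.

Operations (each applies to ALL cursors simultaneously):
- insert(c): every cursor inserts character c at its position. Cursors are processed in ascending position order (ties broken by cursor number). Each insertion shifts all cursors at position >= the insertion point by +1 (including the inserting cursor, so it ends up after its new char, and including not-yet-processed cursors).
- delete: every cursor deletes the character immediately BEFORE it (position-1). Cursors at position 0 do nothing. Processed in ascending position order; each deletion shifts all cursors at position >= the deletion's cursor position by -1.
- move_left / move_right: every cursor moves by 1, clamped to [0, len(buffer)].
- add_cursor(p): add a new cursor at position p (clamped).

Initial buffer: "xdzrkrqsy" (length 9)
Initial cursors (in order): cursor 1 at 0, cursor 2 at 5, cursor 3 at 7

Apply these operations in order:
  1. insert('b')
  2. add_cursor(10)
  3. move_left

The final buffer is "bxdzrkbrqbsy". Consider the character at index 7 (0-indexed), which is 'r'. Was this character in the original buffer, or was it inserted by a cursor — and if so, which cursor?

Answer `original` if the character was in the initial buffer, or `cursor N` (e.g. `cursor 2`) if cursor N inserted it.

Answer: original

Derivation:
After op 1 (insert('b')): buffer="bxdzrkbrqbsy" (len 12), cursors c1@1 c2@7 c3@10, authorship 1.....2..3..
After op 2 (add_cursor(10)): buffer="bxdzrkbrqbsy" (len 12), cursors c1@1 c2@7 c3@10 c4@10, authorship 1.....2..3..
After op 3 (move_left): buffer="bxdzrkbrqbsy" (len 12), cursors c1@0 c2@6 c3@9 c4@9, authorship 1.....2..3..
Authorship (.=original, N=cursor N): 1 . . . . . 2 . . 3 . .
Index 7: author = original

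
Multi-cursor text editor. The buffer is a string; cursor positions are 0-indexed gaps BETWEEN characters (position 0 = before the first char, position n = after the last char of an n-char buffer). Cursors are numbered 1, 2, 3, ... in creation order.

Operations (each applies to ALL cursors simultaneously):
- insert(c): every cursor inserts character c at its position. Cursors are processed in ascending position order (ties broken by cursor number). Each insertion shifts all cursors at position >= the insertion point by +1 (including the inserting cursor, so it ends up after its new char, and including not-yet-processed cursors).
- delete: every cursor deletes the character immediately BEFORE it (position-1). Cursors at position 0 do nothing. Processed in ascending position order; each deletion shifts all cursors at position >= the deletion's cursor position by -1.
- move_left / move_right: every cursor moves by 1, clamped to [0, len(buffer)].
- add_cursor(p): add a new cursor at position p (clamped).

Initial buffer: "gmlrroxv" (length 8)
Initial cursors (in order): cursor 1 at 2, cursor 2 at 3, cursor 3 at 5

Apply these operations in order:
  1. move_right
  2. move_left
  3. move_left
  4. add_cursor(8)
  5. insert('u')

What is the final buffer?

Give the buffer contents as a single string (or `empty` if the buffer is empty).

Answer: gumulruroxvu

Derivation:
After op 1 (move_right): buffer="gmlrroxv" (len 8), cursors c1@3 c2@4 c3@6, authorship ........
After op 2 (move_left): buffer="gmlrroxv" (len 8), cursors c1@2 c2@3 c3@5, authorship ........
After op 3 (move_left): buffer="gmlrroxv" (len 8), cursors c1@1 c2@2 c3@4, authorship ........
After op 4 (add_cursor(8)): buffer="gmlrroxv" (len 8), cursors c1@1 c2@2 c3@4 c4@8, authorship ........
After op 5 (insert('u')): buffer="gumulruroxvu" (len 12), cursors c1@2 c2@4 c3@7 c4@12, authorship .1.2..3....4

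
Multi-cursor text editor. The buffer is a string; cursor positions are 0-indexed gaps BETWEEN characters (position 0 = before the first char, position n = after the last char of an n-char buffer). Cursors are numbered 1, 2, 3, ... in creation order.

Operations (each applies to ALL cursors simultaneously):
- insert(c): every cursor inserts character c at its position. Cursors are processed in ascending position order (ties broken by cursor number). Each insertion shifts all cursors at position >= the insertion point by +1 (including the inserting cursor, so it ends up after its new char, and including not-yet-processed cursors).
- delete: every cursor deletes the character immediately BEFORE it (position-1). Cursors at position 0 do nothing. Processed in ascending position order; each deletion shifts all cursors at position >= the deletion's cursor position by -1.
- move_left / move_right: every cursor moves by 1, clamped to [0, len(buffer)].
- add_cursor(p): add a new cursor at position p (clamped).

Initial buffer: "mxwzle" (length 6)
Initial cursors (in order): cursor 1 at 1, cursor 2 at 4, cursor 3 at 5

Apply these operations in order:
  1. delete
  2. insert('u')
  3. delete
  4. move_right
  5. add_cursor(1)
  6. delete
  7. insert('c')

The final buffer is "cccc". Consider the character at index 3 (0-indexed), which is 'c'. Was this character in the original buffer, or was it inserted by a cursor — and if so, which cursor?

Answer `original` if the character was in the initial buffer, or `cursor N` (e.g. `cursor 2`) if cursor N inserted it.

After op 1 (delete): buffer="xwe" (len 3), cursors c1@0 c2@2 c3@2, authorship ...
After op 2 (insert('u')): buffer="uxwuue" (len 6), cursors c1@1 c2@5 c3@5, authorship 1..23.
After op 3 (delete): buffer="xwe" (len 3), cursors c1@0 c2@2 c3@2, authorship ...
After op 4 (move_right): buffer="xwe" (len 3), cursors c1@1 c2@3 c3@3, authorship ...
After op 5 (add_cursor(1)): buffer="xwe" (len 3), cursors c1@1 c4@1 c2@3 c3@3, authorship ...
After op 6 (delete): buffer="" (len 0), cursors c1@0 c2@0 c3@0 c4@0, authorship 
After op 7 (insert('c')): buffer="cccc" (len 4), cursors c1@4 c2@4 c3@4 c4@4, authorship 1234
Authorship (.=original, N=cursor N): 1 2 3 4
Index 3: author = 4

Answer: cursor 4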